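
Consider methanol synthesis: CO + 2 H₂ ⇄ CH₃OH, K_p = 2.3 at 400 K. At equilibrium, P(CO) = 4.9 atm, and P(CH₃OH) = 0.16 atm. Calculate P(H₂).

At equilibrium, K_p = P(CH₃OH) / (P(CO)·P(H₂)²) = 2.3.
(0.16) / ((4.9)·(P(H₂))²) = 2.3
P(H₂)² = 0.0142 ⇒ P(H₂) = 0.12 atm

P(H₂) = 0.12 atm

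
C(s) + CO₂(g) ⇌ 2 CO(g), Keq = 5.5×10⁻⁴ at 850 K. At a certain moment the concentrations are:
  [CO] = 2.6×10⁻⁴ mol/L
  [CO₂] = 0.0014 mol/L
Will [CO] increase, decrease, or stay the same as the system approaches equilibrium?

(C is a pure solid — omitted from Q.)
Q = [CO]² / [CO₂] = (2.6×10⁻⁴)² / (0.0014) = 4.8×10⁻⁵
Q = 4.8×10⁻⁵ < Keq = 5.5×10⁻⁴: net forward reaction.
CO is a product, so it increases.

increase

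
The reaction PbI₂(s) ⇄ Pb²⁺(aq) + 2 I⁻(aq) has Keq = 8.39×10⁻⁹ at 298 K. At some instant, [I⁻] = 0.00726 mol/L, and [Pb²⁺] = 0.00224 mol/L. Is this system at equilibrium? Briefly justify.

no; Q > K, reaction proceeds in reverse

(PbI₂ is a pure solid — omitted from Q.)
Q = [Pb²⁺]·[I⁻]² = (0.00224)·(0.00726)² = 1.18×10⁻⁷
Q = 1.18×10⁻⁷ > Keq = 8.39×10⁻⁹: net reverse reaction.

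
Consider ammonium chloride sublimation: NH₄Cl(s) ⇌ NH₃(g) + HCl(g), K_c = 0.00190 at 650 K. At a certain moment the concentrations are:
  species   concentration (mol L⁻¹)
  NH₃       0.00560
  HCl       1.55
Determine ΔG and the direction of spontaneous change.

(NH₄Cl is a pure solid — omitted from Q_c.)
Q_c = [NH₃]·[HCl] = (0.00560)·(1.55) = 0.00868
ΔG = RT ln(Q_c/K_c) = (8.314 J mol⁻¹ K⁻¹)(650 K) × ln(0.00868/0.00190)
   = (5.404 kJ/mol)(1.519) = 8.21 kJ/mol
ΔG > 0, so the forward reaction is non-spontaneous (proceeds in reverse).

ΔG = 8.21 kJ/mol; the forward reaction is non-spontaneous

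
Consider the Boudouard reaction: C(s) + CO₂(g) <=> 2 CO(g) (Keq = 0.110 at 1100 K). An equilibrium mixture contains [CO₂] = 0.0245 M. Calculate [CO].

[CO] = 0.0519 M

(C is a pure solid — omitted from Keq.)
At equilibrium, Keq = [CO]² / [CO₂] = 0.110.
([CO])² / (0.0245) = 0.110
[CO]² = 0.00270 ⇒ [CO] = 0.0519 M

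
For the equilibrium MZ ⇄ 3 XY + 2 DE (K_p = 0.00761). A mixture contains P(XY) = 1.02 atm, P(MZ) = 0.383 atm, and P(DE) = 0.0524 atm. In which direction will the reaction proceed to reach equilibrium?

Q_p = P(XY)³·P(DE)² / P(MZ) = (1.02)³·(0.0524)² / (0.383) = 0.00761
Q_p = 0.00761 = K_p, so the system is already at equilibrium.

no net change (already at equilibrium)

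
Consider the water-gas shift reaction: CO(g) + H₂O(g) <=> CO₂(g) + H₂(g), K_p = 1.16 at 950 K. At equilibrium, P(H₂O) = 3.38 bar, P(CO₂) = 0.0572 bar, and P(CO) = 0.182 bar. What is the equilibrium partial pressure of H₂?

P(H₂) = 12.5 bar

At equilibrium, K_p = P(CO₂)·P(H₂) / (P(CO)·P(H₂O)) = 1.16.
(0.0572)·(P(H₂)) / ((0.182)·(3.38)) = 1.16
P(H₂) = 12.5 bar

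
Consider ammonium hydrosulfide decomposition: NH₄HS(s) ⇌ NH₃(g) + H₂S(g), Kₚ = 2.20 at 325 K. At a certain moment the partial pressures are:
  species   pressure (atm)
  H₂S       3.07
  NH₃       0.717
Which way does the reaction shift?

(NH₄HS is a pure solid — omitted from Qₚ.)
Qₚ = P(NH₃)·P(H₂S) = (0.717)·(3.07) = 2.20
Qₚ = 2.20 = Kₚ, so the system is already at equilibrium.

at equilibrium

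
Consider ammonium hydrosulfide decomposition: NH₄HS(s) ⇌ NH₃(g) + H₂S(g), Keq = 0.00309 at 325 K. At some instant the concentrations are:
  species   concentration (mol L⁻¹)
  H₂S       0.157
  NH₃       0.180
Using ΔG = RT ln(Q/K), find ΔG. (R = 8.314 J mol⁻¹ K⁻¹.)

(NH₄HS is a pure solid — omitted from Q.)
Q = [NH₃]·[H₂S] = (0.180)·(0.157) = 0.0283
ΔG = RT ln(Q/Keq) = (8.314 J mol⁻¹ K⁻¹)(325 K) × ln(0.0283/0.00309)
   = (2.702 kJ/mol)(2.215) = 5.98 kJ/mol
ΔG > 0, so the forward reaction is non-spontaneous (proceeds in reverse).

ΔG = 5.98 kJ/mol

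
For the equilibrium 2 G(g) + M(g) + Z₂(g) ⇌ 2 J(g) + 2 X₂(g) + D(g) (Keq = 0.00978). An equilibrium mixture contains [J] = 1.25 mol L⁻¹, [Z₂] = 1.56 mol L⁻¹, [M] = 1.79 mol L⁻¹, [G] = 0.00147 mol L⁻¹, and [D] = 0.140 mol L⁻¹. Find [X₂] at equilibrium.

At equilibrium, Keq = [J]²·[X₂]²·[D] / ([G]²·[M]·[Z₂]) = 0.00978.
(1.25)²·([X₂])²·(0.140) / ((0.00147)²·(1.79)·(1.56)) = 0.00978
[X₂]² = 2.70×10⁻⁷ ⇒ [X₂] = 5.19×10⁻⁴ mol L⁻¹

[X₂] = 5.19×10⁻⁴ mol L⁻¹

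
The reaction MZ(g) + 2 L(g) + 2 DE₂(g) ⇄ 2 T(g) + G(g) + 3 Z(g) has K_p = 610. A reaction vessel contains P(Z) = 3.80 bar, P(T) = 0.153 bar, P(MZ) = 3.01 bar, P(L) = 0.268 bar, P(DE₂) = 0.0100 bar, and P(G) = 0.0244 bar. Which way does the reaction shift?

to the left

Q_p = P(T)²·P(G)·P(Z)³ / (P(MZ)·P(L)²·P(DE₂)²) = (0.153)²·(0.0244)·(3.80)³ / ((3.01)·(0.268)²·(0.0100)²) = 1450
Q_p = 1450 > K_p = 610, so the reverse reaction proceeds.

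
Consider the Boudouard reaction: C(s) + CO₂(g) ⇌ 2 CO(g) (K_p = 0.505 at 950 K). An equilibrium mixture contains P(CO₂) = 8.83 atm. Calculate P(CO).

(C is a pure solid — omitted from K_p.)
At equilibrium, K_p = P(CO)² / P(CO₂) = 0.505.
(P(CO))² / (8.83) = 0.505
P(CO)² = 4.46 ⇒ P(CO) = 2.11 atm

P(CO) = 2.11 atm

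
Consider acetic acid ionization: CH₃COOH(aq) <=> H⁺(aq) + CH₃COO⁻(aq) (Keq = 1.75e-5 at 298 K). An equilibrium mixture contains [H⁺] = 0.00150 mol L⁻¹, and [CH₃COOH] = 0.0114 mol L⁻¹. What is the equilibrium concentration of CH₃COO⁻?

[CH₃COO⁻] = 1.33e-4 mol L⁻¹

At equilibrium, Keq = [H⁺]·[CH₃COO⁻] / [CH₃COOH] = 1.75e-5.
(0.00150)·([CH₃COO⁻]) / (0.0114) = 1.75e-5
[CH₃COO⁻] = 1.33e-4 mol L⁻¹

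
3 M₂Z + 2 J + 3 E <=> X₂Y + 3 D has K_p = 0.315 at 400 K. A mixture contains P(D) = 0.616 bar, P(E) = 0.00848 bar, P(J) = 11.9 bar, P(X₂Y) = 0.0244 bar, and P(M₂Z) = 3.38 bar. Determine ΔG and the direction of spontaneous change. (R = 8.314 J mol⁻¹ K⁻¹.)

ΔG = 5.63 kJ/mol; the forward reaction is non-spontaneous

Q_p = P(X₂Y)·P(D)³ / (P(M₂Z)³·P(J)²·P(E)³) = (0.0244)·(0.616)³ / ((3.38)³·(11.9)²·(0.00848)³) = 1.71
ΔG = RT ln(Q_p/K_p) = (8.314 J mol⁻¹ K⁻¹)(400 K) × ln(1.71/0.315)
   = (3.326 kJ/mol)(1.692) = 5.63 kJ/mol
ΔG > 0, so the forward reaction is non-spontaneous (proceeds in reverse).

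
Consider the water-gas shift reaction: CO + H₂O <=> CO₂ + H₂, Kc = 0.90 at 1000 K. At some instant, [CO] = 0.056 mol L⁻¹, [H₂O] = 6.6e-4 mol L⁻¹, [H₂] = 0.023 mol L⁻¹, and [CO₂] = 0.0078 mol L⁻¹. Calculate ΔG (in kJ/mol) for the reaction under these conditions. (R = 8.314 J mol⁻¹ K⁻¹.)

Qc = [CO₂]·[H₂] / ([CO]·[H₂O]) = (0.0078)·(0.023) / ((0.056)·(6.6e-4)) = 4.85
ΔG = RT ln(Qc/Kc) = (8.314 J mol⁻¹ K⁻¹)(1000 K) × ln(4.85/0.90)
   = (8.314 kJ/mol)(1.684) = 14.0 kJ/mol
ΔG > 0, so the forward reaction is non-spontaneous (proceeds in reverse).

ΔG = 14.0 kJ/mol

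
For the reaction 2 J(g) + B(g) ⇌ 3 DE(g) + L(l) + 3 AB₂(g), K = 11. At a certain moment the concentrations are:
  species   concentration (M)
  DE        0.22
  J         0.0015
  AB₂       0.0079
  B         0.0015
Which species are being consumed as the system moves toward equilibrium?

(L is a pure liquid — omitted from Q.)
Q = [DE]³·[AB₂]³ / ([J]²·[B]) = (0.22)³·(0.0079)³ / ((0.0015)²·(0.0015)) = 1.6
Q = 1.6 < K = 11: net forward reaction.

J, B (reactants)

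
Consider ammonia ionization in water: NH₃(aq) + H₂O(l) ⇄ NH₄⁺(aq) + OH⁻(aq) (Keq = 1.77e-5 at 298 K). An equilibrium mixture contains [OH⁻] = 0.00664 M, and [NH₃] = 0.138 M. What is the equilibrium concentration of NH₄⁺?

(H₂O is a pure liquid — omitted from Keq.)
At equilibrium, Keq = [NH₄⁺]·[OH⁻] / [NH₃] = 1.77e-5.
([NH₄⁺])·(0.00664) / (0.138) = 1.77e-5
[NH₄⁺] = 3.68e-4 M

[NH₄⁺] = 3.68e-4 M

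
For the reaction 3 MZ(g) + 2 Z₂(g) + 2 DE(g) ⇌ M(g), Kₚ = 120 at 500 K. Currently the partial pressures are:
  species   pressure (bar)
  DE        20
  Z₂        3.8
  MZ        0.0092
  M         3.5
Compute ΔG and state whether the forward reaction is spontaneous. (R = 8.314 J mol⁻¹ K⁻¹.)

ΔG = 7.77 kJ/mol; the forward reaction is non-spontaneous

Qₚ = P(M) / (P(MZ)³·P(Z₂)²·P(DE)²) = (3.5) / ((0.0092)³·(3.8)²·(20)²) = 778
ΔG = RT ln(Qₚ/Kₚ) = (8.314 J mol⁻¹ K⁻¹)(500 K) × ln(778/120)
   = (4.157 kJ/mol)(1.869) = 7.77 kJ/mol
ΔG > 0, so the forward reaction is non-spontaneous (proceeds in reverse).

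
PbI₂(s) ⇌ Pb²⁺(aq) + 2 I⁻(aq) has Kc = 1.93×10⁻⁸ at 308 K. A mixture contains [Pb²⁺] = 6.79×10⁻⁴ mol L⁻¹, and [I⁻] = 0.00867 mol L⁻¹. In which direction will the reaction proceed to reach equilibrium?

reverse (toward reactants)

(PbI₂ is a pure solid — omitted from Qc.)
Qc = [Pb²⁺]·[I⁻]² = (6.79×10⁻⁴)·(0.00867)² = 5.10×10⁻⁸
Qc = 5.10×10⁻⁸ > Kc = 1.93×10⁻⁸, so the reverse reaction proceeds.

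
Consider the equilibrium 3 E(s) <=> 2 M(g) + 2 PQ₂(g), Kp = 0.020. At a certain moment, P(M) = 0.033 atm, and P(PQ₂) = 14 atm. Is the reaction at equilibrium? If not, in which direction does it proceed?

reverse (toward reactants)

(E is a pure solid — omitted from Qp.)
Qp = P(M)²·P(PQ₂)² = (0.033)²·(14)² = 0.21
Qp = 0.21 > Kp = 0.020, so the reverse reaction proceeds.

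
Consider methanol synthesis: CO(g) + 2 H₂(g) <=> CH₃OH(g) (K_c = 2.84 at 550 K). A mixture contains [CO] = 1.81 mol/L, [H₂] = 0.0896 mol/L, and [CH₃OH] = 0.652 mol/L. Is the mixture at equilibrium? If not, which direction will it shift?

no; Q > K, reaction proceeds in reverse

Q_c = [CH₃OH] / ([CO]·[H₂]²) = (0.652) / ((1.81)·(0.0896)²) = 44.9
Q_c = 44.9 > K_c = 2.84: net reverse reaction.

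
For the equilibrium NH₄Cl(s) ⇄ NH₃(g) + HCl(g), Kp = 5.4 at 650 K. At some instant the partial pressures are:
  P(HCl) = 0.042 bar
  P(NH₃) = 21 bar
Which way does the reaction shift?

(NH₄Cl is a pure solid — omitted from Qp.)
Qp = P(NH₃)·P(HCl) = (21)·(0.042) = 0.88
Qp = 0.88 < Kp = 5.4, so the forward reaction proceeds.

toward products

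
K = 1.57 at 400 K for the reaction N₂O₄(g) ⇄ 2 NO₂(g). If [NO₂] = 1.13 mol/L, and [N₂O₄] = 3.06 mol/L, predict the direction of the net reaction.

Q = [NO₂]² / [N₂O₄] = (1.13)² / (3.06) = 0.417
Q = 0.417 < K = 1.57, so the forward reaction proceeds.

forward (toward products)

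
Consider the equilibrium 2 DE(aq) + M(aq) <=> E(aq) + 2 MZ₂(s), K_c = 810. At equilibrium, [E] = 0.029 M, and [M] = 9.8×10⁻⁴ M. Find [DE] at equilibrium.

[DE] = 0.19 M

(MZ₂ is a pure solid — omitted from K_c.)
At equilibrium, K_c = [E] / ([DE]²·[M]) = 810.
(0.029) / (([DE])²·(9.8×10⁻⁴)) = 810
[DE]² = 0.0365 ⇒ [DE] = 0.19 M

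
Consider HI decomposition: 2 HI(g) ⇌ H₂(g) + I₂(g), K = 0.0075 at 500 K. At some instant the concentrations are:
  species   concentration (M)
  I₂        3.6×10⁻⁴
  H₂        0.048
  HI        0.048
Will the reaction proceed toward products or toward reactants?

neither direction; the system is at equilibrium

Q = [H₂]·[I₂] / [HI]² = (0.048)·(3.6×10⁻⁴) / (0.048)² = 0.0075
Q = 0.0075 = K, so the system is already at equilibrium.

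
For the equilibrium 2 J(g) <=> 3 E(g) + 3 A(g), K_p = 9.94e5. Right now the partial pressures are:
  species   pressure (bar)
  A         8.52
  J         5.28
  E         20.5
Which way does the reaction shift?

forward (toward products)

Q_p = P(E)³·P(A)³ / P(J)² = (20.5)³·(8.52)³ / (5.28)² = 1.91e5
Q_p = 1.91e5 < K_p = 9.94e5, so the forward reaction proceeds.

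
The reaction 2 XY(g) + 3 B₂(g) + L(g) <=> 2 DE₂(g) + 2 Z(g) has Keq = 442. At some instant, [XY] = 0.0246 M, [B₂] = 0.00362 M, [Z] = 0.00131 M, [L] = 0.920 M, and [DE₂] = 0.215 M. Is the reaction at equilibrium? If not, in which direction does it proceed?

Q = [DE₂]²·[Z]² / ([XY]²·[B₂]³·[L]) = (0.215)²·(0.00131)² / ((0.0246)²·(0.00362)³·(0.920)) = 3000
Q = 3000 > Keq = 442, so the reverse reaction proceeds.

reverse (toward reactants)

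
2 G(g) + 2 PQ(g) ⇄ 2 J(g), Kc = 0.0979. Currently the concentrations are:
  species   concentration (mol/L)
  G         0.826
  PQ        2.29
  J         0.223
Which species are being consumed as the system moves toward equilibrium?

Qc = [J]² / ([G]²·[PQ]²) = (0.223)² / ((0.826)²·(2.29)²) = 0.0139
Qc = 0.0139 < Kc = 0.0979: net forward reaction.

G, PQ (reactants)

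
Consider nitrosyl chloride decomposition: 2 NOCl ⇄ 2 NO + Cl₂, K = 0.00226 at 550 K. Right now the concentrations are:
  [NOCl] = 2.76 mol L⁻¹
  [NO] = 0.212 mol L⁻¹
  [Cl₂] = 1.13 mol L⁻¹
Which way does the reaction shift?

Q = [NO]²·[Cl₂] / [NOCl]² = (0.212)²·(1.13) / (2.76)² = 0.00667
Q = 0.00667 > K = 0.00226, so the reverse reaction proceeds.

to the left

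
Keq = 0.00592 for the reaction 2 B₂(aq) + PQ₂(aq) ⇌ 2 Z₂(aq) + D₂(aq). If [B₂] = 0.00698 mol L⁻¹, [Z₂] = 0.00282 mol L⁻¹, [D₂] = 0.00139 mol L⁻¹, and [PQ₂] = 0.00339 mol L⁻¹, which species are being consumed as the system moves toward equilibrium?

Q = [Z₂]²·[D₂] / ([B₂]²·[PQ₂]) = (0.00282)²·(0.00139) / ((0.00698)²·(0.00339)) = 0.0669
Q = 0.0669 > Keq = 0.00592: net reverse reaction.

Z₂, D₂ (products)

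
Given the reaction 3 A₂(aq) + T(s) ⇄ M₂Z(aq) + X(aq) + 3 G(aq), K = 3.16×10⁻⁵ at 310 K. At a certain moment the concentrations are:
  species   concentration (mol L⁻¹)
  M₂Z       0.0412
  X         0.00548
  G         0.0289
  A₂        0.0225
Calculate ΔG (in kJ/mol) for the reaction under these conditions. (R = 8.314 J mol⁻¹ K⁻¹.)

(T is a pure solid — omitted from Q.)
Q = [M₂Z]·[X]·[G]³ / [A₂]³ = (0.0412)·(0.00548)·(0.0289)³ / (0.0225)³ = 4.78×10⁻⁴
ΔG = RT ln(Q/K) = (8.314 J mol⁻¹ K⁻¹)(310 K) × ln(4.78×10⁻⁴/3.16×10⁻⁵)
   = (2.577 kJ/mol)(2.716) = 7.00 kJ/mol
ΔG > 0, so the forward reaction is non-spontaneous (proceeds in reverse).

ΔG = 7.00 kJ/mol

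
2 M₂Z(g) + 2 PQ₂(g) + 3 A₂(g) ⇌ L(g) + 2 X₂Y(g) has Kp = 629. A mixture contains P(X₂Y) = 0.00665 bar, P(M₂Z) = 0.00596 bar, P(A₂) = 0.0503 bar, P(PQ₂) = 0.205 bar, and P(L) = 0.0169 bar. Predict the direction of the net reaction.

Qp = P(L)·P(X₂Y)² / (P(M₂Z)²·P(PQ₂)²·P(A₂)³) = (0.0169)·(0.00665)² / ((0.00596)²·(0.205)²·(0.0503)³) = 3930
Qp = 3930 > Kp = 629, so the reverse reaction proceeds.

to the left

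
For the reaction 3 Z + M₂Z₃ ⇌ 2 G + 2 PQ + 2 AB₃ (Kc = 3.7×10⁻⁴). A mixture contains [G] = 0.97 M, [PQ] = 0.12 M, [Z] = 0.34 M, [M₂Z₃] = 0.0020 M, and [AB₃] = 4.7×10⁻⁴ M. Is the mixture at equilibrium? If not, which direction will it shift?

Qc = [G]²·[PQ]²·[AB₃]² / ([Z]³·[M₂Z₃]) = (0.97)²·(0.12)²·(4.7×10⁻⁴)² / ((0.34)³·(0.0020)) = 3.8×10⁻⁵
Qc = 3.8×10⁻⁵ < Kc = 3.7×10⁻⁴: net forward reaction.

no; Q < K, reaction proceeds forward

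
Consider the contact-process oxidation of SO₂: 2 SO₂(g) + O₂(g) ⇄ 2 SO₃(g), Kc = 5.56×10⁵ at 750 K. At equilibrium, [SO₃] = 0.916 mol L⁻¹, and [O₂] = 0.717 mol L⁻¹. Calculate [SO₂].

At equilibrium, Kc = [SO₃]² / ([SO₂]²·[O₂]) = 5.56×10⁵.
(0.916)² / (([SO₂])²·(0.717)) = 5.56×10⁵
[SO₂]² = 2.10×10⁻⁶ ⇒ [SO₂] = 0.00145 mol L⁻¹

[SO₂] = 0.00145 mol L⁻¹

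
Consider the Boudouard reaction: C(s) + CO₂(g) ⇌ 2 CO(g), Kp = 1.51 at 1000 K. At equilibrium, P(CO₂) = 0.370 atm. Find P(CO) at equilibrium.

P(CO) = 0.747 atm

(C is a pure solid — omitted from Kp.)
At equilibrium, Kp = P(CO)² / P(CO₂) = 1.51.
(P(CO))² / (0.370) = 1.51
P(CO)² = 0.559 ⇒ P(CO) = 0.747 atm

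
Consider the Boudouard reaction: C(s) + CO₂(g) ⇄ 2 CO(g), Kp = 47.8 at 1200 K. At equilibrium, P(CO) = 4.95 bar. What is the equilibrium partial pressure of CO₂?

(C is a pure solid — omitted from Kp.)
At equilibrium, Kp = P(CO)² / P(CO₂) = 47.8.
(4.95)² / (P(CO₂)) = 47.8
P(CO₂) = 0.513 bar

P(CO₂) = 0.513 bar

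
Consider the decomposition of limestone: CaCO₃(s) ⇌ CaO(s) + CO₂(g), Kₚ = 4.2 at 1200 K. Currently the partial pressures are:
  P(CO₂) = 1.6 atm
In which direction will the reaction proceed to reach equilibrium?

(CaCO₃, CaO are pure solids — omitted from Qₚ.)
Qₚ = P(CO₂) = 1.6
Qₚ = 1.6 < Kₚ = 4.2, so the forward reaction proceeds.

to the right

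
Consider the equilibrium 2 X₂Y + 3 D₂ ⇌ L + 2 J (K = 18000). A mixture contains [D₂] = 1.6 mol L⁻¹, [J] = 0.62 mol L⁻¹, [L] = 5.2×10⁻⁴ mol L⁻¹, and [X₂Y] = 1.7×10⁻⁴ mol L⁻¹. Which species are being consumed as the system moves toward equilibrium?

Q = [L]·[J]² / ([X₂Y]²·[D₂]³) = (5.2×10⁻⁴)·(0.62)² / ((1.7×10⁻⁴)²·(1.6)³) = 1700
Q = 1700 < K = 18000: net forward reaction.

X₂Y, D₂ (reactants)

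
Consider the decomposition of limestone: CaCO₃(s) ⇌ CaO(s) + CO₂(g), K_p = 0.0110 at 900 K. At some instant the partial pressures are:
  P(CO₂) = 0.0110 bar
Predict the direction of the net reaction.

(CaCO₃, CaO are pure solids — omitted from Q_p.)
Q_p = P(CO₂) = 0.0110
Q_p = 0.0110 = K_p, so the system is already at equilibrium.

neither direction; the system is at equilibrium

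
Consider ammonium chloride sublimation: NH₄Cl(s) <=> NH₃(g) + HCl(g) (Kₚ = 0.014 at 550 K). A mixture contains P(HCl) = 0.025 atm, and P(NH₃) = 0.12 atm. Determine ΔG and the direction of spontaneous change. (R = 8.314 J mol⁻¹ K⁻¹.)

(NH₄Cl is a pure solid — omitted from Qₚ.)
Qₚ = P(NH₃)·P(HCl) = (0.12)·(0.025) = 0.00300
ΔG = RT ln(Qₚ/Kₚ) = (8.314 J mol⁻¹ K⁻¹)(550 K) × ln(0.00300/0.014)
   = (4.573 kJ/mol)(-1.540) = -7.04 kJ/mol
ΔG < 0, so the forward reaction is spontaneous (proceeds forward).

ΔG = -7.04 kJ/mol; the forward reaction is spontaneous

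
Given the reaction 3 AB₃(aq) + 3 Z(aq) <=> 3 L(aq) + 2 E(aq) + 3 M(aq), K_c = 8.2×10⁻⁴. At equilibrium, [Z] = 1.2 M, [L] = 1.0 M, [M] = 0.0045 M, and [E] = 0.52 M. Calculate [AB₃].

At equilibrium, K_c = [L]³·[E]²·[M]³ / ([AB₃]³·[Z]³) = 8.2×10⁻⁴.
(1.0)³·(0.52)²·(0.0045)³ / (([AB₃])³·(1.2)³) = 8.2×10⁻⁴
[AB₃]³ = 1.74×10⁻⁵ ⇒ [AB₃] = 0.026 M

[AB₃] = 0.026 M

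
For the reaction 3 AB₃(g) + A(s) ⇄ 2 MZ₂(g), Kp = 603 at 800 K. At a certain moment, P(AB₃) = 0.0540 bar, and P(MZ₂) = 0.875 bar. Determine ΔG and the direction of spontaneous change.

(A is a pure solid — omitted from Qp.)
Qp = P(MZ₂)² / P(AB₃)³ = (0.875)² / (0.0540)³ = 4860
ΔG = RT ln(Qp/Kp) = (8.314 J mol⁻¹ K⁻¹)(800 K) × ln(4860/603)
   = (6.651 kJ/mol)(2.087) = 13.9 kJ/mol
ΔG > 0, so the forward reaction is non-spontaneous (proceeds in reverse).

ΔG = 13.9 kJ/mol; the forward reaction is non-spontaneous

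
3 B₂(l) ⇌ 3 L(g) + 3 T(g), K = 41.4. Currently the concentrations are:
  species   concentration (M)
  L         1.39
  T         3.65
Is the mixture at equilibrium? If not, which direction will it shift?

(B₂ is a pure liquid — omitted from Q.)
Q = [L]³·[T]³ = (1.39)³·(3.65)³ = 131
Q = 131 > K = 41.4: net reverse reaction.

no; Q > K, reaction proceeds in reverse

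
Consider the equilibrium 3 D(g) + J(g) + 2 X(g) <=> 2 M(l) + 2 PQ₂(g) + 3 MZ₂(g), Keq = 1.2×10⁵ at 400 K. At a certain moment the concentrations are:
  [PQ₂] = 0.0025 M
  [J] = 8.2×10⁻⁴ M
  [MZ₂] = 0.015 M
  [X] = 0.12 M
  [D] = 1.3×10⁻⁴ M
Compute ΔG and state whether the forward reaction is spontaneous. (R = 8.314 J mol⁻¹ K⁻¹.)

(M is a pure liquid — omitted from Q.)
Q = [PQ₂]²·[MZ₂]³ / ([D]³·[J]·[X]²) = (0.0025)²·(0.015)³ / ((1.3×10⁻⁴)³·(8.2×10⁻⁴)·(0.12)²) = 8.13×10⁵
ΔG = RT ln(Q/Keq) = (8.314 J mol⁻¹ K⁻¹)(400 K) × ln(8.13×10⁵/1.2×10⁵)
   = (3.326 kJ/mol)(1.913) = 6.36 kJ/mol
ΔG > 0, so the forward reaction is non-spontaneous (proceeds in reverse).

ΔG = 6.36 kJ/mol; the forward reaction is non-spontaneous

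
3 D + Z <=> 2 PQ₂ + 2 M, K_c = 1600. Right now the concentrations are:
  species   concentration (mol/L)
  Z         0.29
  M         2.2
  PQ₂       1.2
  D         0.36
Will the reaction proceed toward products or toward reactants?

in the forward direction

Q_c = [PQ₂]²·[M]² / ([D]³·[Z]) = (1.2)²·(2.2)² / ((0.36)³·(0.29)) = 520
Q_c = 520 < K_c = 1600, so the forward reaction proceeds.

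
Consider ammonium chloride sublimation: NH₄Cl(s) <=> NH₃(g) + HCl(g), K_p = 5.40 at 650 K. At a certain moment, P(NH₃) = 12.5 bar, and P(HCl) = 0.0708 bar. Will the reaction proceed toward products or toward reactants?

in the forward direction

(NH₄Cl is a pure solid — omitted from Q_p.)
Q_p = P(NH₃)·P(HCl) = (12.5)·(0.0708) = 0.885
Q_p = 0.885 < K_p = 5.40, so the forward reaction proceeds.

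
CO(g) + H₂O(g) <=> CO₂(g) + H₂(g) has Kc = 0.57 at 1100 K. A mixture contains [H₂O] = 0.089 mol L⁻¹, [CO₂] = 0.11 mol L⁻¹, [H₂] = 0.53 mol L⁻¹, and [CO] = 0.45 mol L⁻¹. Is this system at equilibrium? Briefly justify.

no; Q > K, reaction proceeds in reverse

Qc = [CO₂]·[H₂] / ([CO]·[H₂O]) = (0.11)·(0.53) / ((0.45)·(0.089)) = 1.5
Qc = 1.5 > Kc = 0.57: net reverse reaction.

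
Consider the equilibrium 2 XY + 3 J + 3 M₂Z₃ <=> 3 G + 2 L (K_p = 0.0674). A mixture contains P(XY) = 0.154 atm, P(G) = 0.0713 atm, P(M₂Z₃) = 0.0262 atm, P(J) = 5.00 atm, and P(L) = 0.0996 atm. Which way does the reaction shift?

neither direction; the system is at equilibrium

Q_p = P(G)³·P(L)² / (P(XY)²·P(J)³·P(M₂Z₃)³) = (0.0713)³·(0.0996)² / ((0.154)²·(5.00)³·(0.0262)³) = 0.0674
Q_p = 0.0674 = K_p, so the system is already at equilibrium.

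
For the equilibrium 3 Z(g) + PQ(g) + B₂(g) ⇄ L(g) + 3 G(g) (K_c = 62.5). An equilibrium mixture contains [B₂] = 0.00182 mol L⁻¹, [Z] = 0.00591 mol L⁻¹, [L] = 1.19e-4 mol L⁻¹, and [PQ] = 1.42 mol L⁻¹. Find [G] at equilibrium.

[G] = 0.0654 mol L⁻¹

At equilibrium, K_c = [L]·[G]³ / ([Z]³·[PQ]·[B₂]) = 62.5.
(1.19e-4)·([G])³ / ((0.00591)³·(1.42)·(0.00182)) = 62.5
[G]³ = 2.80e-4 ⇒ [G] = 0.0654 mol L⁻¹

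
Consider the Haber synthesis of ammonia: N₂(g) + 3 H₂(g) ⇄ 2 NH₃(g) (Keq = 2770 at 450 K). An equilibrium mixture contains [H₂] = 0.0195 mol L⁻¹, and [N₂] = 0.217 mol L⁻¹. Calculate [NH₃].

At equilibrium, Keq = [NH₃]² / ([N₂]·[H₂]³) = 2770.
([NH₃])² / ((0.217)·(0.0195)³) = 2770
[NH₃]² = 0.00446 ⇒ [NH₃] = 0.0668 mol L⁻¹

[NH₃] = 0.0668 mol L⁻¹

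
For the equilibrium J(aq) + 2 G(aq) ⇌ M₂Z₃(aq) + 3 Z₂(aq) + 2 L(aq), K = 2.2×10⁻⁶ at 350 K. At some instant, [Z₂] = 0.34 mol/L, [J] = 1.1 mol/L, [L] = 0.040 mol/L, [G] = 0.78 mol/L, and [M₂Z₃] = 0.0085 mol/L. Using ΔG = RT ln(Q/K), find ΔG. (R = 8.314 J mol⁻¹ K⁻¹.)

ΔG = -2.95 kJ/mol

Q = [M₂Z₃]·[Z₂]³·[L]² / ([J]·[G]²) = (0.0085)·(0.34)³·(0.040)² / ((1.1)·(0.78)²) = 7.99×10⁻⁷
ΔG = RT ln(Q/K) = (8.314 J mol⁻¹ K⁻¹)(350 K) × ln(7.99×10⁻⁷/2.2×10⁻⁶)
   = (2.910 kJ/mol)(-1.013) = -2.95 kJ/mol
ΔG < 0, so the forward reaction is spontaneous (proceeds forward).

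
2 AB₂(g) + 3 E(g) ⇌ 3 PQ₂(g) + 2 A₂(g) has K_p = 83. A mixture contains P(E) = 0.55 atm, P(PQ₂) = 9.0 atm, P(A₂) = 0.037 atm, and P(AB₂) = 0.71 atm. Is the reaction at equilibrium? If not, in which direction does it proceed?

forward (toward products)

Q_p = P(PQ₂)³·P(A₂)² / (P(AB₂)²·P(E)³) = (9.0)³·(0.037)² / ((0.71)²·(0.55)³) = 12
Q_p = 12 < K_p = 83, so the forward reaction proceeds.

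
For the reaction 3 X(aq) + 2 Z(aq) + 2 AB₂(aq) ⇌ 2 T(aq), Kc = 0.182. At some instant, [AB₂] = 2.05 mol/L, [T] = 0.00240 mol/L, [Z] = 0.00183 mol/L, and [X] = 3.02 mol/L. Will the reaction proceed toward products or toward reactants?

forward (toward products)

Qc = [T]² / ([X]³·[Z]²·[AB₂]²) = (0.00240)² / ((3.02)³·(0.00183)²·(2.05)²) = 0.0149
Qc = 0.0149 < Kc = 0.182, so the forward reaction proceeds.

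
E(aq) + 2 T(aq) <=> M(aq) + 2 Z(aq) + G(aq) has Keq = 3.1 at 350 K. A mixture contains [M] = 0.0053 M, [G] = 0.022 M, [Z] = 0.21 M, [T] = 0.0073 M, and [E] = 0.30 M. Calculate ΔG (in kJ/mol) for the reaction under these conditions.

Q = [M]·[Z]²·[G] / ([E]·[T]²) = (0.0053)·(0.21)²·(0.022) / ((0.30)·(0.0073)²) = 0.322
ΔG = RT ln(Q/Keq) = (8.314 J mol⁻¹ K⁻¹)(350 K) × ln(0.322/3.1)
   = (2.910 kJ/mol)(-2.265) = -6.59 kJ/mol
ΔG < 0, so the forward reaction is spontaneous (proceeds forward).

ΔG = -6.59 kJ/mol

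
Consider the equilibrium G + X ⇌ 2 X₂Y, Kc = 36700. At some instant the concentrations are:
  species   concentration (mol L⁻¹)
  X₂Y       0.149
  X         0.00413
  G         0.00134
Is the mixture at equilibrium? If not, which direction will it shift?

Qc = [X₂Y]² / ([G]·[X]) = (0.149)² / ((0.00134)·(0.00413)) = 4010
Qc = 4010 < Kc = 36700: net forward reaction.

no; Q < K, reaction proceeds forward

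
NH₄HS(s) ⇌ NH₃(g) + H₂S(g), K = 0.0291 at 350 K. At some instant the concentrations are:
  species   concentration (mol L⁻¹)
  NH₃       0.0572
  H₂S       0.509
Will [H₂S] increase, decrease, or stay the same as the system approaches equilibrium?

(NH₄HS is a pure solid — omitted from Q.)
Q = [NH₃]·[H₂S] = (0.0572)·(0.509) = 0.0291
Q = 0.0291 = K; the system is at equilibrium.

stay the same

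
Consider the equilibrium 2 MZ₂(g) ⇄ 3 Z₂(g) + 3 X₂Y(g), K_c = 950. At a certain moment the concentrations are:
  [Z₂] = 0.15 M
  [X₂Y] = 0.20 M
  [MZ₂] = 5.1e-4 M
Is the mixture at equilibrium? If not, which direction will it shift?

no; Q < K, reaction proceeds forward

Q_c = [Z₂]³·[X₂Y]³ / [MZ₂]² = (0.15)³·(0.20)³ / (5.1e-4)² = 100
Q_c = 100 < K_c = 950: net forward reaction.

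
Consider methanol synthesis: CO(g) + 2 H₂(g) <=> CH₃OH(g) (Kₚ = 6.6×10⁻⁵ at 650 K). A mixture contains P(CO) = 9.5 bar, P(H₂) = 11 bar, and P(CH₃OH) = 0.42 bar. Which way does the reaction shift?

Qₚ = P(CH₃OH) / (P(CO)·P(H₂)²) = (0.42) / ((9.5)·(11)²) = 3.7×10⁻⁴
Qₚ = 3.7×10⁻⁴ > Kₚ = 6.6×10⁻⁵, so the reverse reaction proceeds.

to the left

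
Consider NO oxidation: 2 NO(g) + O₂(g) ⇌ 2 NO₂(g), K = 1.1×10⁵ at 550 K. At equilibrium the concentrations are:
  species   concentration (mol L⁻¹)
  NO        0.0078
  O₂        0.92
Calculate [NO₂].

[NO₂] = 2.5 mol L⁻¹

At equilibrium, K = [NO₂]² / ([NO]²·[O₂]) = 1.1×10⁵.
([NO₂])² / ((0.0078)²·(0.92)) = 1.1×10⁵
[NO₂]² = 6.16 ⇒ [NO₂] = 2.5 mol L⁻¹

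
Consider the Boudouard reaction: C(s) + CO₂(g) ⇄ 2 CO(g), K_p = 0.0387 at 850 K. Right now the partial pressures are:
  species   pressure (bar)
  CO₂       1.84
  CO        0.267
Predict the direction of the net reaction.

(C is a pure solid — omitted from Q_p.)
Q_p = P(CO)² / P(CO₂) = (0.267)² / (1.84) = 0.0387
Q_p = 0.0387 = K_p, so the system is already at equilibrium.

no net change (already at equilibrium)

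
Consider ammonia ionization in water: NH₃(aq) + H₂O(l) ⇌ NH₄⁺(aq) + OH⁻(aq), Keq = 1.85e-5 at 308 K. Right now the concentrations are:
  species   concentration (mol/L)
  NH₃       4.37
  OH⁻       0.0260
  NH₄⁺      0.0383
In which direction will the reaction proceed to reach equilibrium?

reverse (toward reactants)

(H₂O is a pure liquid — omitted from Q.)
Q = [NH₄⁺]·[OH⁻] / [NH₃] = (0.0383)·(0.0260) / (4.37) = 2.28e-4
Q = 2.28e-4 > Keq = 1.85e-5, so the reverse reaction proceeds.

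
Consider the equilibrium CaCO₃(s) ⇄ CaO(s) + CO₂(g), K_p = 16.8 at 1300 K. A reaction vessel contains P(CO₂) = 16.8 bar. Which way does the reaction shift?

(CaCO₃, CaO are pure solids — omitted from Q_p.)
Q_p = P(CO₂) = 16.8
Q_p = 16.8 = K_p, so the system is already at equilibrium.

neither direction; the system is at equilibrium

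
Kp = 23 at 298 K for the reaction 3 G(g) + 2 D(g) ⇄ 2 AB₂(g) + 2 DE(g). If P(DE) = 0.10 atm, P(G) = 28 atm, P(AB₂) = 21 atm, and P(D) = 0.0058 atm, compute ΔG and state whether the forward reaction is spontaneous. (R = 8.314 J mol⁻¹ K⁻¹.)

Qp = P(AB₂)²·P(DE)² / (P(G)³·P(D)²) = (21)²·(0.10)² / ((28)³·(0.0058)²) = 5.97
ΔG = RT ln(Qp/Kp) = (8.314 J mol⁻¹ K⁻¹)(298 K) × ln(5.97/23)
   = (2.478 kJ/mol)(-1.349) = -3.34 kJ/mol
ΔG < 0, so the forward reaction is spontaneous (proceeds forward).

ΔG = -3.34 kJ/mol; the forward reaction is spontaneous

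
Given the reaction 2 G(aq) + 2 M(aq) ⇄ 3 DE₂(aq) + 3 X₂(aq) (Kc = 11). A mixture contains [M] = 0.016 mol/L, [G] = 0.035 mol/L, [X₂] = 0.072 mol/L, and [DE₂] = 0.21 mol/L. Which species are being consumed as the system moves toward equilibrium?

Qc = [DE₂]³·[X₂]³ / ([G]²·[M]²) = (0.21)³·(0.072)³ / ((0.035)²·(0.016)²) = 11
Qc = 11 = Kc; the system is at equilibrium.

none (at equilibrium)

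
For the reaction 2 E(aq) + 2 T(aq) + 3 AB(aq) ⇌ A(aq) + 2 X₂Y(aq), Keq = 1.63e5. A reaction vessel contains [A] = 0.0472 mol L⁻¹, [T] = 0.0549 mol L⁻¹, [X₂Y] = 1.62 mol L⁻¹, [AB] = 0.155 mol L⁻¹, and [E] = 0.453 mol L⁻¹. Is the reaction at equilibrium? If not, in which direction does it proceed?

toward products

Q = [A]·[X₂Y]² / ([E]²·[T]²·[AB]³) = (0.0472)·(1.62)² / ((0.453)²·(0.0549)²·(0.155)³) = 53800
Q = 53800 < Keq = 1.63e5, so the forward reaction proceeds.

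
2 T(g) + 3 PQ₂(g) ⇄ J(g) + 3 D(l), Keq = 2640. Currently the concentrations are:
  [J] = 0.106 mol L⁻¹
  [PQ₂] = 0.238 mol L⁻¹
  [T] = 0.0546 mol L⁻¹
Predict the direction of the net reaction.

no net change (already at equilibrium)

(D is a pure liquid — omitted from Q.)
Q = [J] / ([T]²·[PQ₂]³) = (0.106) / ((0.0546)²·(0.238)³) = 2640
Q = 2640 = Keq, so the system is already at equilibrium.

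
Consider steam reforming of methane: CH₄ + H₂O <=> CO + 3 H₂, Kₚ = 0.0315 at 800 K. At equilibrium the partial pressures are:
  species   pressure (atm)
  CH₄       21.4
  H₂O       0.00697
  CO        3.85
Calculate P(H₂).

P(H₂) = 0.107 atm

At equilibrium, Kₚ = P(CO)·P(H₂)³ / (P(CH₄)·P(H₂O)) = 0.0315.
(3.85)·(P(H₂))³ / ((21.4)·(0.00697)) = 0.0315
P(H₂)³ = 0.00122 ⇒ P(H₂) = 0.107 atm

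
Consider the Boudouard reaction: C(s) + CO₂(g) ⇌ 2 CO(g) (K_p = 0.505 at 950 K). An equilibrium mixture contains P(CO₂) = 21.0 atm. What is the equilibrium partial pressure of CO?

(C is a pure solid — omitted from K_p.)
At equilibrium, K_p = P(CO)² / P(CO₂) = 0.505.
(P(CO))² / (21.0) = 0.505
P(CO)² = 10.6 ⇒ P(CO) = 3.26 atm

P(CO) = 3.26 atm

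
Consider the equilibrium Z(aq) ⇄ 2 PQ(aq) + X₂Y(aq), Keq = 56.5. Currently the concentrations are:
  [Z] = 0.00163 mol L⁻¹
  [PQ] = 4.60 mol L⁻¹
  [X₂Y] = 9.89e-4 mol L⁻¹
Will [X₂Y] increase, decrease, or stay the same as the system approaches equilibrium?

Q = [PQ]²·[X₂Y] / [Z] = (4.60)²·(9.89e-4) / (0.00163) = 12.8
Q = 12.8 < Keq = 56.5: net forward reaction.
X₂Y is a product, so it increases.

increase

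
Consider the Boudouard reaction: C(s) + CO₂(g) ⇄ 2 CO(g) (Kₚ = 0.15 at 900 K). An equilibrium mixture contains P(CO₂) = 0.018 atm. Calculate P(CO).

(C is a pure solid — omitted from Kₚ.)
At equilibrium, Kₚ = P(CO)² / P(CO₂) = 0.15.
(P(CO))² / (0.018) = 0.15
P(CO)² = 0.00270 ⇒ P(CO) = 0.052 atm

P(CO) = 0.052 atm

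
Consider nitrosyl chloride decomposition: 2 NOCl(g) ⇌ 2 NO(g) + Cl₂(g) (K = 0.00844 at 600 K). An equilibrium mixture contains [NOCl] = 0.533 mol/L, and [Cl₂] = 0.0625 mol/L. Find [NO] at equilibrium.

[NO] = 0.196 mol/L

At equilibrium, K = [NO]²·[Cl₂] / [NOCl]² = 0.00844.
([NO])²·(0.0625) / (0.533)² = 0.00844
[NO]² = 0.0384 ⇒ [NO] = 0.196 mol/L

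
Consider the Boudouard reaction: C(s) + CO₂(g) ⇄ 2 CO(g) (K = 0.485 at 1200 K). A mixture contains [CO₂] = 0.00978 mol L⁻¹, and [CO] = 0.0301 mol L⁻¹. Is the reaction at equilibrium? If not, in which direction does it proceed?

(C is a pure solid — omitted from Q.)
Q = [CO]² / [CO₂] = (0.0301)² / (0.00978) = 0.0926
Q = 0.0926 < K = 0.485, so the forward reaction proceeds.

to the right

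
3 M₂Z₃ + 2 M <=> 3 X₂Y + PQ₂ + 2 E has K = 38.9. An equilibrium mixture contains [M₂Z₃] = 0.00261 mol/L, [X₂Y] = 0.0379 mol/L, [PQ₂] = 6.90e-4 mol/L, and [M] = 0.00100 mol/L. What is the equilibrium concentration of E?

[E] = 0.00429 mol/L

At equilibrium, K = [X₂Y]³·[PQ₂]·[E]² / ([M₂Z₃]³·[M]²) = 38.9.
(0.0379)³·(6.90e-4)·([E])² / ((0.00261)³·(0.00100)²) = 38.9
[E]² = 1.84e-5 ⇒ [E] = 0.00429 mol/L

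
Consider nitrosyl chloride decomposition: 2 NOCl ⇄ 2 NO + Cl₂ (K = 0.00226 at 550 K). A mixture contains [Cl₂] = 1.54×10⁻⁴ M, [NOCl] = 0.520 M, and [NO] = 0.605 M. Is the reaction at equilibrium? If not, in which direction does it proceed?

forward (toward products)

Q = [NO]²·[Cl₂] / [NOCl]² = (0.605)²·(1.54×10⁻⁴) / (0.520)² = 2.08×10⁻⁴
Q = 2.08×10⁻⁴ < K = 0.00226, so the forward reaction proceeds.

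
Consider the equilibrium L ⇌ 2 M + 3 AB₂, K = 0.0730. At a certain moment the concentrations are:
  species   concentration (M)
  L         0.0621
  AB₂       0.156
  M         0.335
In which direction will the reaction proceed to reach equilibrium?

Q = [M]²·[AB₂]³ / [L] = (0.335)²·(0.156)³ / (0.0621) = 0.00686
Q = 0.00686 < K = 0.0730, so the forward reaction proceeds.

toward products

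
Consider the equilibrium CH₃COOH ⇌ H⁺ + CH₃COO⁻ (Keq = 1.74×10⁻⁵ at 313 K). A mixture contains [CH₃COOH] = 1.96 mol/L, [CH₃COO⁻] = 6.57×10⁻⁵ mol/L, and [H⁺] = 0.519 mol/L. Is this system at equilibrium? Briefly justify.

Q = [H⁺]·[CH₃COO⁻] / [CH₃COOH] = (0.519)·(6.57×10⁻⁵) / (1.96) = 1.74×10⁻⁵
Q = 1.74×10⁻⁵ = Keq; the system is at equilibrium.

yes, at equilibrium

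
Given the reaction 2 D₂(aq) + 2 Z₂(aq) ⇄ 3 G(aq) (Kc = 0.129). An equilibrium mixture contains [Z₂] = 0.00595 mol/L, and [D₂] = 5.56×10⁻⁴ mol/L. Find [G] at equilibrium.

[G] = 1.12×10⁻⁴ mol/L

At equilibrium, Kc = [G]³ / ([D₂]²·[Z₂]²) = 0.129.
([G])³ / ((5.56×10⁻⁴)²·(0.00595)²) = 0.129
[G]³ = 1.41×10⁻¹² ⇒ [G] = 1.12×10⁻⁴ mol/L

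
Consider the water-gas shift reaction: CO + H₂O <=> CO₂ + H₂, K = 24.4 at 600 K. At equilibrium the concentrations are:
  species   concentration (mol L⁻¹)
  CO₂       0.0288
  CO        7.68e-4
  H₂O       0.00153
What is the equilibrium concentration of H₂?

[H₂] = 9.96e-4 mol L⁻¹

At equilibrium, K = [CO₂]·[H₂] / ([CO]·[H₂O]) = 24.4.
(0.0288)·([H₂]) / ((7.68e-4)·(0.00153)) = 24.4
[H₂] = 9.96e-4 mol L⁻¹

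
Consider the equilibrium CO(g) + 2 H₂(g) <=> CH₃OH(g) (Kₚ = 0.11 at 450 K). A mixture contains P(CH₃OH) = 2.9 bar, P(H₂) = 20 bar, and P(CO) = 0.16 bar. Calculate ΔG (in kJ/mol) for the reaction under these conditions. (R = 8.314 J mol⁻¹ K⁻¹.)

Qₚ = P(CH₃OH) / (P(CO)·P(H₂)²) = (2.9) / ((0.16)·(20)²) = 0.0453
ΔG = RT ln(Qₚ/Kₚ) = (8.314 J mol⁻¹ K⁻¹)(450 K) × ln(0.0453/0.11)
   = (3.741 kJ/mol)(-0.8872) = -3.32 kJ/mol
ΔG < 0, so the forward reaction is spontaneous (proceeds forward).

ΔG = -3.32 kJ/mol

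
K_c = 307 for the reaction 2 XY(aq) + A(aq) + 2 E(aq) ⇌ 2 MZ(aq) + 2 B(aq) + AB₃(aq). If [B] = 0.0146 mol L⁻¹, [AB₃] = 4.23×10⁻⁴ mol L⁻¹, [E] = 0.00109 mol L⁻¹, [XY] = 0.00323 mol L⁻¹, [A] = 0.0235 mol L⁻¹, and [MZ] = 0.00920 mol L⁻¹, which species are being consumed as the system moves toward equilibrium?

Q_c = [MZ]²·[B]²·[AB₃] / ([XY]²·[A]·[E]²) = (0.00920)²·(0.0146)²·(4.23×10⁻⁴) / ((0.00323)²·(0.0235)·(0.00109)²) = 26.2
Q_c = 26.2 < K_c = 307: net forward reaction.

XY, A, E (reactants)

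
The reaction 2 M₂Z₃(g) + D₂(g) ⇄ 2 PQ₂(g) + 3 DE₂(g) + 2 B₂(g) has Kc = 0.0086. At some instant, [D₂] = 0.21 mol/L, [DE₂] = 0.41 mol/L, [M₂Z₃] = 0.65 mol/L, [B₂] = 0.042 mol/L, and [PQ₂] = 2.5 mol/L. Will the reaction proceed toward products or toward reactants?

at equilibrium

Qc = [PQ₂]²·[DE₂]³·[B₂]² / ([M₂Z₃]²·[D₂]) = (2.5)²·(0.41)³·(0.042)² / ((0.65)²·(0.21)) = 0.0086
Qc = 0.0086 = Kc, so the system is already at equilibrium.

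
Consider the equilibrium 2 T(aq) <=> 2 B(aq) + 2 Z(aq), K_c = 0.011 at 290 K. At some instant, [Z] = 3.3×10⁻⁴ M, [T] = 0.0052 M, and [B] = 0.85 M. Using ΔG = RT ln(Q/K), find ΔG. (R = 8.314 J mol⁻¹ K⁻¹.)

Q_c = [B]²·[Z]² / [T]² = (0.85)²·(3.3×10⁻⁴)² / (0.0052)² = 0.00291
ΔG = RT ln(Q_c/K_c) = (8.314 J mol⁻¹ K⁻¹)(290 K) × ln(0.00291/0.011)
   = (2.411 kJ/mol)(-1.330) = -3.21 kJ/mol
ΔG < 0, so the forward reaction is spontaneous (proceeds forward).

ΔG = -3.21 kJ/mol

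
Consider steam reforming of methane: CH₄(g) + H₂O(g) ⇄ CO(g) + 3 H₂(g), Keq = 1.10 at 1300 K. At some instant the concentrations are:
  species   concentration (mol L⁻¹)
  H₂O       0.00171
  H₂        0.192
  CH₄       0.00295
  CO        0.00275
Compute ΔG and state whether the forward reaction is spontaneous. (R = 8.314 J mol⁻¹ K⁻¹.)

ΔG = 13.6 kJ/mol; the forward reaction is non-spontaneous

Q = [CO]·[H₂]³ / ([CH₄]·[H₂O]) = (0.00275)·(0.192)³ / ((0.00295)·(0.00171)) = 3.86
ΔG = RT ln(Q/Keq) = (8.314 J mol⁻¹ K⁻¹)(1300 K) × ln(3.86/1.10)
   = (10.81 kJ/mol)(1.255) = 13.6 kJ/mol
ΔG > 0, so the forward reaction is non-spontaneous (proceeds in reverse).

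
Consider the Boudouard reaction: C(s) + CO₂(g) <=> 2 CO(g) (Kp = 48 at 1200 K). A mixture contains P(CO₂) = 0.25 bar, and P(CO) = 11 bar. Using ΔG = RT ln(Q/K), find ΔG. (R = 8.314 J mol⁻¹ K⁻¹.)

(C is a pure solid — omitted from Qp.)
Qp = P(CO)² / P(CO₂) = (11)² / (0.25) = 484
ΔG = RT ln(Qp/Kp) = (8.314 J mol⁻¹ K⁻¹)(1200 K) × ln(484/48)
   = (9.977 kJ/mol)(2.311) = 23.1 kJ/mol
ΔG > 0, so the forward reaction is non-spontaneous (proceeds in reverse).

ΔG = 23.1 kJ/mol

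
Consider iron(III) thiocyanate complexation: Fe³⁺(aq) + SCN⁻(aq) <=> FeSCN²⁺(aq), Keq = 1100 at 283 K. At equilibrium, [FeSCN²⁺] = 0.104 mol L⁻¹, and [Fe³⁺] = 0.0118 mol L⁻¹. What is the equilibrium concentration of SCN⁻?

[SCN⁻] = 0.00801 mol L⁻¹

At equilibrium, Keq = [FeSCN²⁺] / ([Fe³⁺]·[SCN⁻]) = 1100.
(0.104) / ((0.0118)·([SCN⁻])) = 1100
[SCN⁻] = 0.00801 mol L⁻¹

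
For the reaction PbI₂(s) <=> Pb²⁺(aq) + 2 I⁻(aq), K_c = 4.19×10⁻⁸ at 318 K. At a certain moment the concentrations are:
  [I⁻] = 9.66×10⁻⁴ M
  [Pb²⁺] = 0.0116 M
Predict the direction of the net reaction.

(PbI₂ is a pure solid — omitted from Q_c.)
Q_c = [Pb²⁺]·[I⁻]² = (0.0116)·(9.66×10⁻⁴)² = 1.08×10⁻⁸
Q_c = 1.08×10⁻⁸ < K_c = 4.19×10⁻⁸, so the forward reaction proceeds.

in the forward direction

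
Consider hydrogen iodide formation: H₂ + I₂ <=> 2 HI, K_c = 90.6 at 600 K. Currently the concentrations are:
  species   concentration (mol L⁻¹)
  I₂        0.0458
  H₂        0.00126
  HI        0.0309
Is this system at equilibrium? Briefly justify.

Q_c = [HI]² / ([H₂]·[I₂]) = (0.0309)² / ((0.00126)·(0.0458)) = 16.5
Q_c = 16.5 < K_c = 90.6: net forward reaction.

no; Q < K, reaction proceeds forward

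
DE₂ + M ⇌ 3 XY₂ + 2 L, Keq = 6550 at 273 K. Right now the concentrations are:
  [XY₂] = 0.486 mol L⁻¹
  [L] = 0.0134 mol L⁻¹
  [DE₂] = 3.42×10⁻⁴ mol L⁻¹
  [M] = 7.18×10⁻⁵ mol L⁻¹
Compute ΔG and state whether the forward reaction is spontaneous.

ΔG = -4.66 kJ/mol; the forward reaction is spontaneous

Q = [XY₂]³·[L]² / ([DE₂]·[M]) = (0.486)³·(0.0134)² / ((3.42×10⁻⁴)·(7.18×10⁻⁵)) = 839
ΔG = RT ln(Q/Keq) = (8.314 J mol⁻¹ K⁻¹)(273 K) × ln(839/6550)
   = (2.270 kJ/mol)(-2.055) = -4.66 kJ/mol
ΔG < 0, so the forward reaction is spontaneous (proceeds forward).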